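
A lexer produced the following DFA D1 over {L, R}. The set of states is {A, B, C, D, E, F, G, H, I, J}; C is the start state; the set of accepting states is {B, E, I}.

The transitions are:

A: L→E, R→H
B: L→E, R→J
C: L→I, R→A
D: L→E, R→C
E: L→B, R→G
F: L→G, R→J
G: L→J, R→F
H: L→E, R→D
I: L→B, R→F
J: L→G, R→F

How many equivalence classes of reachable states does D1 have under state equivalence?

3

Every state is reachable, so we keep all 10.
Start with accepting vs non-accepting: {B,E,I} | {A,C,D,F,G,H,J}.
On input L, block {A,C,D,F,G,H,J} splits into {A,C,D,H} and {F,G,J}.
No further refinement is possible. Final partition (3 blocks): {B,E,I} | {A,C,D,H} | {F,G,J}.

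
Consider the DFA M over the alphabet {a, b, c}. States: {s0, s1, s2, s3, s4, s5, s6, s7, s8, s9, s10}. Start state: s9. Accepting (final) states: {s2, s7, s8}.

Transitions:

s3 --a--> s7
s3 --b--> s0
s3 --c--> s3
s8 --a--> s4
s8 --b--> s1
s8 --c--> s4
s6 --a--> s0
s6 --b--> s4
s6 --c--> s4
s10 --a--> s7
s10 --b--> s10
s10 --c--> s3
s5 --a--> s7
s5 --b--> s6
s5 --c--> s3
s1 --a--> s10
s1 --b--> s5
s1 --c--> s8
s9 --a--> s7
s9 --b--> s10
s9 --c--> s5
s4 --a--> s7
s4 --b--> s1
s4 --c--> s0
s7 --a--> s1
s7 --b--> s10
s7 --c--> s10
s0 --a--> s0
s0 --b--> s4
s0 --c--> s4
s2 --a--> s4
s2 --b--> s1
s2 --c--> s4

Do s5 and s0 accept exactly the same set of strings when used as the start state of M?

No

States {s2} cannot be reached from the start state, so discard them.
Start with accepting vs non-accepting: {s7,s8} | {s0,s1,s3,s4,s5,s6,s9,s10}.
Refine {s0,s1,s3,s4,s5,s6,s9,s10} on symbol a: members go to different blocks, giving {s3,s4,s5,s9,s10} and {s0,s1,s6}.
Split {s7,s8} by δ(·,a) → {s7} and {s8}.
Split {s3,s4,s5,s9,s10} by δ(·,b) → {s3,s4,s5} and {s9,s10}.
Refine {s3,s4,s5} on symbol c: members go to different blocks, giving {s3,s5} and {s4}.
Refine {s0,s1,s6} on symbol a: members go to different blocks, giving {s0,s6} and {s1}.
The partition is now stable with 7 blocks: {s7} | {s3,s5} | {s0,s6} | {s8} | {s9,s10} | {s4} | {s1}.
s5 and s0 end up in different blocks, so they are distinguishable. For instance, the string 'a' is accepted from only s5.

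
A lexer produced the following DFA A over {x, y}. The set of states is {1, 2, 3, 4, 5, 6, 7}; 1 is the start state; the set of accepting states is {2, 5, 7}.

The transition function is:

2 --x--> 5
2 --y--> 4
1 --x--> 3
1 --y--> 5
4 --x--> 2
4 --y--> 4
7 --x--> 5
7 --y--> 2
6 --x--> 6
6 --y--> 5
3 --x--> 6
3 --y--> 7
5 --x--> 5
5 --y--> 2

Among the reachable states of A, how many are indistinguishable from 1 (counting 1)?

3

P0 = {2,5,7} | {1,3,4,6}.
Split {2,5,7} by δ(·,y) → {5,7} and {2}.
Refine {1,3,4,6} on symbol x: members go to different blocks, giving {1,3,6} and {4}.
Stable partition: {5,7} | {1,3,6} | {2} | {4} — 4 equivalence classes.
The equivalence class containing 1 is {1,3,6}, of size 3.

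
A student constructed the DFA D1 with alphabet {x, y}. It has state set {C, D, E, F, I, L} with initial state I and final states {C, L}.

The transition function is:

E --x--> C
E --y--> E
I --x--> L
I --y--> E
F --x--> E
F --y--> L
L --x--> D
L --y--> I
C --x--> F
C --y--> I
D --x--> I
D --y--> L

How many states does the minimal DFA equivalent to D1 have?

3

Every state is reachable, so we keep all 6.
P0 = {C,L} | {D,E,F,I}.
On input x, block {D,E,F,I} splits into {E,I} and {D,F}.
No further refinement is possible. Final partition (3 blocks): {C,L} | {E,I} | {D,F}.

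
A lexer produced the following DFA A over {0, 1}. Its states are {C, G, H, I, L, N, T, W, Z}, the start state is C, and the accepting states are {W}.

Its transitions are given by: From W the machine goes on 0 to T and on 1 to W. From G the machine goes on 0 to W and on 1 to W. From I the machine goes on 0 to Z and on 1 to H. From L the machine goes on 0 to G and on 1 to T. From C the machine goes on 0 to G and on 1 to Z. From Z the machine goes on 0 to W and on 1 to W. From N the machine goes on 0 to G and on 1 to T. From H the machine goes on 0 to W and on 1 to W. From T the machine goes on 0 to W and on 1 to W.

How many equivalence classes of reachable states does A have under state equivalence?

3

States {H,I,L,N} cannot be reached from the start state, so discard them.
P0 = {W} | {C,G,T,Z}.
Split {C,G,T,Z} by δ(·,0) → {G,T,Z} and {C}.
No further refinement is possible. Final partition (3 blocks): {W} | {G,T,Z} | {C}.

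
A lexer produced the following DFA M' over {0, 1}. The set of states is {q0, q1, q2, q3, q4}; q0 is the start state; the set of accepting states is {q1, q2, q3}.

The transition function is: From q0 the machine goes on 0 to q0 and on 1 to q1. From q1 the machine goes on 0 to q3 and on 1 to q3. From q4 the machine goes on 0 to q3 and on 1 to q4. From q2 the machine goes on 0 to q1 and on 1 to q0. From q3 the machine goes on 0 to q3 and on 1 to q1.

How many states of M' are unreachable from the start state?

BFS from q0 reaches {q0, q1, q3}; the 2 state(s) q2, q4 are never visited.

2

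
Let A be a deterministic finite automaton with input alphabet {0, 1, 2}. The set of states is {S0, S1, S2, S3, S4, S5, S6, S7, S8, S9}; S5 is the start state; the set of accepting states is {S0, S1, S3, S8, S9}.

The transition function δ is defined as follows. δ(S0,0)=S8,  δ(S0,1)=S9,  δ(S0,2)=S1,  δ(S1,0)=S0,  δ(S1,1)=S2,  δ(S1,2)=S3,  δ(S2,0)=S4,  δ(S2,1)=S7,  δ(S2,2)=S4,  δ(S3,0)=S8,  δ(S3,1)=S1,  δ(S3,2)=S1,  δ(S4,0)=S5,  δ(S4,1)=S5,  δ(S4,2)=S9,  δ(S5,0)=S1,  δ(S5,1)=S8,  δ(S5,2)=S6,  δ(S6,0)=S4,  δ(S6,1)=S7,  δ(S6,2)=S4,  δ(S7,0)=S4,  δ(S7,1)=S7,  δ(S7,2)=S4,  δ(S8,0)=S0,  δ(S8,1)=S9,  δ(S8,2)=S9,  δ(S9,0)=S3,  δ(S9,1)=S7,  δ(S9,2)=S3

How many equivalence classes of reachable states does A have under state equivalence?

5

All states are reachable from the start state.
Initial partition by acceptance: {S0,S1,S3,S8,S9} | {S2,S4,S5,S6,S7}.
On input 1, block {S0,S1,S3,S8,S9} splits into {S0,S3,S8} and {S1,S9}.
Split {S2,S4,S5,S6,S7} by δ(·,0) → {S2,S4,S6,S7} and {S5}.
Split {S2,S4,S6,S7} by δ(·,0) → {S2,S6,S7} and {S4}.
Stable partition: {S0,S3,S8} | {S2,S6,S7} | {S1,S9} | {S5} | {S4} — 5 equivalence classes.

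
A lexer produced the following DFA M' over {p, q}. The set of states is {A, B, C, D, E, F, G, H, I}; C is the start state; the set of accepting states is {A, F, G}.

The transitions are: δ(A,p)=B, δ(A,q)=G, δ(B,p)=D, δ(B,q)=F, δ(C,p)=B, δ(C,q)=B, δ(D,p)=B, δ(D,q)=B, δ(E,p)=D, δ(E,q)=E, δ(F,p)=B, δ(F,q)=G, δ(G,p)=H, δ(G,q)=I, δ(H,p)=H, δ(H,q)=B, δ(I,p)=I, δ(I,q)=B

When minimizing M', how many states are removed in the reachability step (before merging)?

2

Starting at C and following transitions, the reachable set is {B, C, D, F, G, H, I}. That leaves A, E unreachable — 2 in total.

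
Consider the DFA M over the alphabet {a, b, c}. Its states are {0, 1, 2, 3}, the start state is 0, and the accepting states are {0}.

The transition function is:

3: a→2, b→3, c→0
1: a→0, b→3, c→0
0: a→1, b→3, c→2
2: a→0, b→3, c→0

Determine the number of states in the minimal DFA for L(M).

3

P0 = {0} | {1,2,3}.
On input a, block {1,2,3} splits into {1,2} and {3}.
The partition is now stable with 3 blocks: {0} | {1,2} | {3}.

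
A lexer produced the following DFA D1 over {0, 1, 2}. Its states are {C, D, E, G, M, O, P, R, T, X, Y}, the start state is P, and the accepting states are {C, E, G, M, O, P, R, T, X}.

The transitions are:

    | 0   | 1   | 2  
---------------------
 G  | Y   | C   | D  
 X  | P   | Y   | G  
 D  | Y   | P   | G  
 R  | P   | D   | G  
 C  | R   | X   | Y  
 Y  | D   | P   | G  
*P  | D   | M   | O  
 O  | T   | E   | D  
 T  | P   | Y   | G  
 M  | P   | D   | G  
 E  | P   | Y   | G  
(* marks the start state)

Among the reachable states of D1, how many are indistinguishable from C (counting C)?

2

P0 = {C,E,G,M,O,P,R,T,X} | {D,Y}.
On input 0, block {C,E,G,M,O,P,R,T,X} splits into {C,E,M,O,R,T,X} and {G,P}.
Refine {C,E,M,O,R,T,X} on symbol 0: members go to different blocks, giving {E,M,R,T,X} and {C,O}.
Split {G,P} by δ(·,1) → {P} and {G}.
No further refinement is possible. Final partition (5 blocks): {E,M,R,T,X} | {D,Y} | {P} | {C,O} | {G}.
The equivalence class containing C is {C,O}, of size 2.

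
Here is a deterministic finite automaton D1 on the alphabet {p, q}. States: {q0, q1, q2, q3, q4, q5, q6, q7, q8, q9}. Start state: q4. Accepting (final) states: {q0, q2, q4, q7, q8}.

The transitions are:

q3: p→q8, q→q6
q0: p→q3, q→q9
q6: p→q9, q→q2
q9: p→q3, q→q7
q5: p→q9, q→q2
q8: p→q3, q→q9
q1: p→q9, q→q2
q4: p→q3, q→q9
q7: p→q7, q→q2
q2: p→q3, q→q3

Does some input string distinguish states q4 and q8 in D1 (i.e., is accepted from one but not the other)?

Reachable states from the start: {q2,q3,q4,q6,q7,q8,q9}. Unreachable: {q0,q1,q5} — drop them.
Start with accepting vs non-accepting: {q2,q4,q7,q8} | {q3,q6,q9}.
Split {q2,q4,q7,q8} by δ(·,p) → {q2,q4,q8} and {q7}.
Refine {q3,q6,q9} on symbol p: members go to different blocks, giving {q6,q9} and {q3}.
Refine {q2,q4,q8} on symbol q: members go to different blocks, giving {q4,q8} and {q2}.
On input p, block {q6,q9} splits into {q6} and {q9}.
The partition is now stable with 6 blocks: {q4,q8} | {q6} | {q7} | {q3} | {q2} | {q9}.
q4 and q8 lie in the same block of the stable partition, so they are equivalent — no string distinguishes them.

No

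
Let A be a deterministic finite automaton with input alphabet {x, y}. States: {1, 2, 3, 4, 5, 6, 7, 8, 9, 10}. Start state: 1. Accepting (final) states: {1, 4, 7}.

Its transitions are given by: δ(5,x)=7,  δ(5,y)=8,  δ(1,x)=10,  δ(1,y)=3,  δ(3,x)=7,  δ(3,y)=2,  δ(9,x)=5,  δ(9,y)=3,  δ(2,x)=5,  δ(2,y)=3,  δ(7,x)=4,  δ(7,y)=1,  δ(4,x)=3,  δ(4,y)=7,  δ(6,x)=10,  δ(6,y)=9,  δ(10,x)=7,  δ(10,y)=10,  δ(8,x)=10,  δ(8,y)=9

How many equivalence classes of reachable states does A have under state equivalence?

8

Reachable states from the start: {1,2,3,4,5,7,8,9,10}. Unreachable: {6} — drop them.
Start with accepting vs non-accepting: {1,4,7} | {2,3,5,8,9,10}.
On input x, block {1,4,7} splits into {1,4} and {7}.
Split {1,4} by δ(·,y) → {1} and {4}.
Split {2,3,5,8,9,10} by δ(·,x) → {2,8,9} and {3,5,10}.
Split {2,8,9} by δ(·,y) → {2,9} and {8}.
On input y, block {3,5,10} splits into {3} and {5} and {10}.
The partition is now stable with 8 blocks: {1} | {2,9} | {7} | {4} | {3} | {8} | {5} | {10}.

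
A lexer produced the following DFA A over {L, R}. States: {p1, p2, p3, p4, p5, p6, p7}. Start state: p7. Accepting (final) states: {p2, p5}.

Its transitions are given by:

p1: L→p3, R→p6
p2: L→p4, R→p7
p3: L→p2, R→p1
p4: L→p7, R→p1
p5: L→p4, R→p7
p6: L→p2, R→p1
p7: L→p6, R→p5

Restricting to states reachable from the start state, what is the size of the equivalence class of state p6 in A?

Every state is reachable, so we keep all 7.
Start with accepting vs non-accepting: {p2,p5} | {p1,p3,p4,p6,p7}.
Split {p1,p3,p4,p6,p7} by δ(·,L) → {p1,p4,p7} and {p3,p6}.
Refine {p1,p4,p7} on symbol L: members go to different blocks, giving {p1,p7} and {p4}.
Refine {p1,p7} on symbol R: members go to different blocks, giving {p1} and {p7}.
No further refinement is possible. Final partition (5 blocks): {p2,p5} | {p1} | {p3,p6} | {p4} | {p7}.
The equivalence class containing p6 is {p3,p6}, of size 2.

2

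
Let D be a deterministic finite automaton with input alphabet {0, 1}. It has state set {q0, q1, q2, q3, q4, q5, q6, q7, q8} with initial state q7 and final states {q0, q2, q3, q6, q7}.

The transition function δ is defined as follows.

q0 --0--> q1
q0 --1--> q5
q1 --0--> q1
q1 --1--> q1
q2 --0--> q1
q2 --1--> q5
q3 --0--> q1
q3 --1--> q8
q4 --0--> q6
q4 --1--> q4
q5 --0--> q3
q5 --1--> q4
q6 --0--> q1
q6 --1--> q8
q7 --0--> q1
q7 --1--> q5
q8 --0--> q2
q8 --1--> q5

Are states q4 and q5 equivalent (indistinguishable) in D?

Reachable states from the start: {q1,q2,q3,q4,q5,q6,q7,q8}. Unreachable: {q0} — drop them.
P0 = {q2,q3,q6,q7} | {q1,q4,q5,q8}.
On input 0, block {q1,q4,q5,q8} splits into {q4,q5,q8} and {q1}.
The partition is now stable with 3 blocks: {q2,q3,q6,q7} | {q4,q5,q8} | {q1}.
q4 and q5 lie in the same block of the stable partition, so they are equivalent — no string distinguishes them.

Yes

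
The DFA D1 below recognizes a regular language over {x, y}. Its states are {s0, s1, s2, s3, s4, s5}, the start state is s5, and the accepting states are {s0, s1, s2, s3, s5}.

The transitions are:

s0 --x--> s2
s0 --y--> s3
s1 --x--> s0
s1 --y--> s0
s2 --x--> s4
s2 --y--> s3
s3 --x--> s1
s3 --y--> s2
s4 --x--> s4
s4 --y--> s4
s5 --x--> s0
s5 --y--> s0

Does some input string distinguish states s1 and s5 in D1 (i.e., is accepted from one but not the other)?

No

Start with accepting vs non-accepting: {s0,s1,s2,s3,s5} | {s4}.
Refine {s0,s1,s2,s3,s5} on symbol x: members go to different blocks, giving {s0,s1,s3,s5} and {s2}.
Split {s0,s1,s3,s5} by δ(·,x) → {s1,s3,s5} and {s0}.
Split {s1,s3,s5} by δ(·,x) → {s1,s5} and {s3}.
The partition is now stable with 5 blocks: {s1,s5} | {s4} | {s2} | {s0} | {s3}.
s1 and s5 lie in the same block of the stable partition, so they are equivalent — no string distinguishes them.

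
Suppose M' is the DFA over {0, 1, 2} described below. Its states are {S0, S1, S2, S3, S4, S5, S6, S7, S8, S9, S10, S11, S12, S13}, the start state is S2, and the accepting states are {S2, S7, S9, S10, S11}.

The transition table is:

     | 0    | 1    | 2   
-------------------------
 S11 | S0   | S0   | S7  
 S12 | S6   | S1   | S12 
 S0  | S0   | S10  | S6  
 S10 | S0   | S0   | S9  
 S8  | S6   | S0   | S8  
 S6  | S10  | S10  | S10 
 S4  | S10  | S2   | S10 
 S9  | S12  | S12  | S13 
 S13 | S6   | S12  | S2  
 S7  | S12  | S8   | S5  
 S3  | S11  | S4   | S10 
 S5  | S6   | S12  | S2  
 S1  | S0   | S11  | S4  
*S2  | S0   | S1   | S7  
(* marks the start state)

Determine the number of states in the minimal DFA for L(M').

Reachable states from the start: {S0,S1,S2,S4,S5,S6,S7,S8,S9,S10,S11,S12,S13}. Unreachable: {S3} — drop them.
P0 = {S2,S7,S9,S10,S11} | {S0,S1,S4,S5,S6,S8,S12,S13}.
On input 2, block {S2,S7,S9,S10,S11} splits into {S2,S10,S11} and {S7,S9}.
Split {S0,S1,S4,S5,S6,S8,S12,S13} by δ(·,0) → {S0,S1,S5,S8,S12,S13} and {S4,S6}.
On input 0, block {S0,S1,S5,S8,S12,S13} splits into {S5,S8,S12,S13} and {S0,S1}.
On input 1, block {S5,S8,S12,S13} splits into {S5,S13} and {S8,S12}.
No further refinement is possible. Final partition (6 blocks): {S2,S10,S11} | {S5,S13} | {S7,S9} | {S4,S6} | {S0,S1} | {S8,S12}.

6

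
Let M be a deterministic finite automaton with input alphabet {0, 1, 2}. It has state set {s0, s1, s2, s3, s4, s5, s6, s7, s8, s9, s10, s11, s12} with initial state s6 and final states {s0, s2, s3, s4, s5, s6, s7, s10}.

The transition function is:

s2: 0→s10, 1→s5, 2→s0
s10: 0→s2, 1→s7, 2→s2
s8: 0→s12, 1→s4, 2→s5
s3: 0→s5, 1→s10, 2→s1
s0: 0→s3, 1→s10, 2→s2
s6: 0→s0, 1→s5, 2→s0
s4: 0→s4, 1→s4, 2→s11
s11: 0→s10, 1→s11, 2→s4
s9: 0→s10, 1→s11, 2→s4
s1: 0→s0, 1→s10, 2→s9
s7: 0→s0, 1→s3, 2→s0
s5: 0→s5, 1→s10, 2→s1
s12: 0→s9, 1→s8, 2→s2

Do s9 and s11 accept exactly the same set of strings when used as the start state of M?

Yes

First remove the unreachable states {s8,s12}; 11 states remain.
Initial partition by acceptance: {s0,s2,s3,s4,s5,s6,s7,s10} | {s1,s9,s11}.
On input 2, block {s0,s2,s3,s4,s5,s6,s7,s10} splits into {s0,s2,s6,s7,s10} and {s3,s4,s5}.
Refine {s0,s2,s6,s7,s10} on symbol 0: members go to different blocks, giving {s2,s6,s7,s10} and {s0}.
Refine {s2,s6,s7,s10} on symbol 0: members go to different blocks, giving {s2,s10} and {s6,s7}.
Split {s2,s10} by δ(·,1) → {s2} and {s10}.
Split {s1,s9,s11} by δ(·,0) → {s9,s11} and {s1}.
Split {s3,s4,s5} by δ(·,1) → {s3,s5} and {s4}.
The partition is now stable with 8 blocks: {s2} | {s9,s11} | {s3,s5} | {s0} | {s6,s7} | {s10} | {s1} | {s4}.
s9 and s11 lie in the same block of the stable partition, so they are equivalent — no string distinguishes them.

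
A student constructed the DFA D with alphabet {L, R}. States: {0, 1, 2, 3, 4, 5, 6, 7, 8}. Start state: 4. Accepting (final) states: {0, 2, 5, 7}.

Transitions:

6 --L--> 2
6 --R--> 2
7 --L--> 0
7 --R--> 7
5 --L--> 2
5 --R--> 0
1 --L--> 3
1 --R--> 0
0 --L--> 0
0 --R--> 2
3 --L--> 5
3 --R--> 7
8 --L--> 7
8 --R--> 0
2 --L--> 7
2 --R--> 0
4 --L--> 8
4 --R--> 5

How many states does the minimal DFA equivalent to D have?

First remove the unreachable states {1,3,6}; 6 states remain.
P0 = {0,2,5,7} | {4,8}.
On input L, block {4,8} splits into {4} and {8}.
Stable partition: {0,2,5,7} | {4} | {8} — 3 equivalence classes.

3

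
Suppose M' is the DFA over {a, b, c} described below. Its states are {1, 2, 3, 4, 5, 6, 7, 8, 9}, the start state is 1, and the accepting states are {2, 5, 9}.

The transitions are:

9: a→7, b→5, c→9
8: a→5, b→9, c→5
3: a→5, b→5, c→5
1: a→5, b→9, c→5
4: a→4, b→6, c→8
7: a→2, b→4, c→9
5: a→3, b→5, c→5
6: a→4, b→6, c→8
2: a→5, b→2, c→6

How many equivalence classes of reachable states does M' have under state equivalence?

7

All states are reachable from the start state.
Start with accepting vs non-accepting: {2,5,9} | {1,3,4,6,7,8}.
On input a, block {2,5,9} splits into {5,9} and {2}.
Refine {1,3,4,6,7,8} on symbol a: members go to different blocks, giving {1,3,8} and {4,6} and {7}.
On input a, block {5,9} splits into {5} and {9}.
Refine {1,3,8} on symbol b: members go to different blocks, giving {1,8} and {3}.
The partition is now stable with 7 blocks: {5} | {1,8} | {2} | {4,6} | {7} | {9} | {3}.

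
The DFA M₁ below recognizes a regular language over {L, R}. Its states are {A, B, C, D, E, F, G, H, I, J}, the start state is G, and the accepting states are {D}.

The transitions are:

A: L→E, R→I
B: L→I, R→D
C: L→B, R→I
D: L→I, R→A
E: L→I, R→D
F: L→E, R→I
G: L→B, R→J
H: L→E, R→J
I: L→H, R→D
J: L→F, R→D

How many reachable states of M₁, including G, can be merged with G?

4

First remove the unreachable states {C}; 9 states remain.
Initial partition by acceptance: {D} | {A,B,E,F,G,H,I,J}.
Refine {A,B,E,F,G,H,I,J} on symbol R: members go to different blocks, giving {A,F,G,H} and {B,E,I,J}.
On input L, block {B,E,I,J} splits into {B,E} and {I,J}.
No further refinement is possible. Final partition (4 blocks): {D} | {A,F,G,H} | {B,E} | {I,J}.
State G belongs to the block {A,F,G,H}, which has 4 states.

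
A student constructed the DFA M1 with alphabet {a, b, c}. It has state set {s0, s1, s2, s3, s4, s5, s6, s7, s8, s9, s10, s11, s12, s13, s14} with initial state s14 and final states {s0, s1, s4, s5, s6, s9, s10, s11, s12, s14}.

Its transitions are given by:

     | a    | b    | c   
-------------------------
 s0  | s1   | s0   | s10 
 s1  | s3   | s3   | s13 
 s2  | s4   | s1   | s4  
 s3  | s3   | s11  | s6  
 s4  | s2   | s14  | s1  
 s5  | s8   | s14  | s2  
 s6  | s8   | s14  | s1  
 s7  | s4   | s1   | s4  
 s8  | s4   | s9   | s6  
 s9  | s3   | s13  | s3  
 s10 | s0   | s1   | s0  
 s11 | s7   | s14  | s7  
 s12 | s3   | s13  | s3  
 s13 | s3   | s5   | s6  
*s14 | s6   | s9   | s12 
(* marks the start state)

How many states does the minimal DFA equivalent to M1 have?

6

Reachable states from the start: {s1,s2,s3,s4,s5,s6,s7,s8,s9,s11,s12,s13,s14}. Unreachable: {s0,s10} — drop them.
Initial partition by acceptance: {s1,s4,s5,s6,s9,s11,s12,s14} | {s2,s3,s7,s8,s13}.
Split {s1,s4,s5,s6,s9,s11,s12,s14} by δ(·,a) → {s1,s4,s5,s6,s9,s11,s12} and {s14}.
Split {s1,s4,s5,s6,s9,s11,s12} by δ(·,b) → {s4,s5,s6,s11} and {s1,s9,s12}.
On input c, block {s4,s5,s6,s11} splits into {s4,s6} and {s5,s11}.
On input a, block {s2,s3,s7,s8,s13} splits into {s2,s7,s8} and {s3,s13}.
Stable partition: {s4,s6} | {s2,s7,s8} | {s14} | {s1,s9,s12} | {s5,s11} | {s3,s13} — 6 equivalence classes.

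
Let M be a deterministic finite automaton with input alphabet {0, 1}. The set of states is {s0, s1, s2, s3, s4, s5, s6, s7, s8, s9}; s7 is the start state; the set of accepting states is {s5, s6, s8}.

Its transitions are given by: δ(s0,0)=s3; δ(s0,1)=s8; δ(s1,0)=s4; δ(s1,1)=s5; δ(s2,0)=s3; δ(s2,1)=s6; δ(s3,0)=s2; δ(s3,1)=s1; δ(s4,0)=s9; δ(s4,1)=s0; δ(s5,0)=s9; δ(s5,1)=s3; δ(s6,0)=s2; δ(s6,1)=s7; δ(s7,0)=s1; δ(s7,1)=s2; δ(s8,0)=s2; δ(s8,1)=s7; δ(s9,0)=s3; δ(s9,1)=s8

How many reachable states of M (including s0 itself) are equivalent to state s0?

4

Every state is reachable, so we keep all 10.
P0 = {s5,s6,s8} | {s0,s1,s2,s3,s4,s7,s9}.
Split {s0,s1,s2,s3,s4,s7,s9} by δ(·,1) → {s0,s1,s2,s9} and {s3,s4,s7}.
Stable partition: {s5,s6,s8} | {s0,s1,s2,s9} | {s3,s4,s7} — 3 equivalence classes.
The equivalence class containing s0 is {s0,s1,s2,s9}, of size 4.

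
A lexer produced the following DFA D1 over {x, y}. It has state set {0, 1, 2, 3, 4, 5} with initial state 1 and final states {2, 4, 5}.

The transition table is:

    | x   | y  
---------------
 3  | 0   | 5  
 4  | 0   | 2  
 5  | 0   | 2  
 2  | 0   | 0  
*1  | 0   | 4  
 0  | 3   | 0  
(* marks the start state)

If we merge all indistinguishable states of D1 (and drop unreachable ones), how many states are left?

4

Every state is reachable, so we keep all 6.
Start with accepting vs non-accepting: {2,4,5} | {0,1,3}.
Refine {2,4,5} on symbol y: members go to different blocks, giving {4,5} and {2}.
Split {0,1,3} by δ(·,y) → {1,3} and {0}.
No further refinement is possible. Final partition (4 blocks): {4,5} | {1,3} | {2} | {0}.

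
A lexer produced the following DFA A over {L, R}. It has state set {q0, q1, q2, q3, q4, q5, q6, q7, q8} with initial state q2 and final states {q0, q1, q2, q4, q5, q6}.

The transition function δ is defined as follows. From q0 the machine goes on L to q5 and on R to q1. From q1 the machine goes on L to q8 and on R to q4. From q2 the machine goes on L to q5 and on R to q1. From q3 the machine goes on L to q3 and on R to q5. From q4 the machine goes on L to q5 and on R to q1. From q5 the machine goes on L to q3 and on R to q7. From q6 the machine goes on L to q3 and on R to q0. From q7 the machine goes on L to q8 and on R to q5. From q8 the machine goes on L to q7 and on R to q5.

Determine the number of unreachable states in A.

No path from q2 leads to q0, q6; the other 7 states are all reachable.

2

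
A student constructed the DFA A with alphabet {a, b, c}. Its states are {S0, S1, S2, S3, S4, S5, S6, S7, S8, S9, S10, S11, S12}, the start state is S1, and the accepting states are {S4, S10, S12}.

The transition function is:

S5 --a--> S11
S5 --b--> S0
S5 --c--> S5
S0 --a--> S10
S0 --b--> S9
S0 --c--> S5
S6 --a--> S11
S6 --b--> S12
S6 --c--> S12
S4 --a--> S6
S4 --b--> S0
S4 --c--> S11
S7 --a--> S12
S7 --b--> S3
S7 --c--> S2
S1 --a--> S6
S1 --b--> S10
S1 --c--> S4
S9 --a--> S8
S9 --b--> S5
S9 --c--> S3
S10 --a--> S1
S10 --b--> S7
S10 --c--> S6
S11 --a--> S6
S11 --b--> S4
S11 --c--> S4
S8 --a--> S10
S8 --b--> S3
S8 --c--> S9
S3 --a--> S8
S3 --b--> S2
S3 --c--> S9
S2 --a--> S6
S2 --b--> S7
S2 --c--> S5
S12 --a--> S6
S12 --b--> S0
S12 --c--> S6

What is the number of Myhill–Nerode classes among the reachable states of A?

Every state is reachable, so we keep all 13.
P0 = {S4,S10,S12} | {S0,S1,S2,S3,S5,S6,S7,S8,S9,S11}.
Refine {S0,S1,S2,S3,S5,S6,S7,S8,S9,S11} on symbol a: members go to different blocks, giving {S1,S2,S3,S5,S6,S9,S11} and {S0,S7,S8}.
Refine {S1,S2,S3,S5,S6,S9,S11} on symbol a: members go to different blocks, giving {S1,S2,S5,S6,S11} and {S3,S9}.
Split {S1,S2,S5,S6,S11} by δ(·,b) → {S1,S6,S11} and {S2,S5}.
Refine {S0,S7,S8} on symbol c: members go to different blocks, giving {S0,S7} and {S8}.
The partition is now stable with 6 blocks: {S4,S10,S12} | {S1,S6,S11} | {S0,S7} | {S3,S9} | {S2,S5} | {S8}.

6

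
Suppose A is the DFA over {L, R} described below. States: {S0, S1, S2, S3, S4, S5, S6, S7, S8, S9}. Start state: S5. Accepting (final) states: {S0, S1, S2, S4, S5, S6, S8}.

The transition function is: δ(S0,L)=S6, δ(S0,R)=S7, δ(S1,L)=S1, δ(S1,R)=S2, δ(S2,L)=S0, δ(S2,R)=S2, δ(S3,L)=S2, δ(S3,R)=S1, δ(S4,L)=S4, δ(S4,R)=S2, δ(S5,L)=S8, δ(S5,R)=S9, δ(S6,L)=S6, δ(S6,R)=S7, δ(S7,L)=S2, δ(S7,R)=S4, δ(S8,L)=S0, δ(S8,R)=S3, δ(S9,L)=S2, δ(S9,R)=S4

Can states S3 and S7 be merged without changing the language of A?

P0 = {S0,S1,S2,S4,S5,S6,S8} | {S3,S7,S9}.
On input R, block {S0,S1,S2,S4,S5,S6,S8} splits into {S0,S5,S6,S8} and {S1,S2,S4}.
Split {S1,S2,S4} by δ(·,L) → {S1,S4} and {S2}.
The partition is now stable with 4 blocks: {S0,S5,S6,S8} | {S3,S7,S9} | {S1,S4} | {S2}.
S3 and S7 lie in the same block of the stable partition, so they are equivalent — no string distinguishes them.

Yes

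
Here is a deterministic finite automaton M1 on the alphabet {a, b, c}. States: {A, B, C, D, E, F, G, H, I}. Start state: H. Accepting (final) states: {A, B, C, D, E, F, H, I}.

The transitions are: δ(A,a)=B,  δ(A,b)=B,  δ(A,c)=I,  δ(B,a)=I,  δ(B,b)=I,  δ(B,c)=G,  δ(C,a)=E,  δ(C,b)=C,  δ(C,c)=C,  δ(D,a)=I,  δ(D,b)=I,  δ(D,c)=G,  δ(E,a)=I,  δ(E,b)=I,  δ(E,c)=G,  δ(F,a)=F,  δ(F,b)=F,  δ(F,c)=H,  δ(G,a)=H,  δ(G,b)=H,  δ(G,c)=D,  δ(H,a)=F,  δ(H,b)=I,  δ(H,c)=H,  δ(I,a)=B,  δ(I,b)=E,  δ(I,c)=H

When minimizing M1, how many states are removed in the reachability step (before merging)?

2

No path from H leads to A, C; the other 7 states are all reachable.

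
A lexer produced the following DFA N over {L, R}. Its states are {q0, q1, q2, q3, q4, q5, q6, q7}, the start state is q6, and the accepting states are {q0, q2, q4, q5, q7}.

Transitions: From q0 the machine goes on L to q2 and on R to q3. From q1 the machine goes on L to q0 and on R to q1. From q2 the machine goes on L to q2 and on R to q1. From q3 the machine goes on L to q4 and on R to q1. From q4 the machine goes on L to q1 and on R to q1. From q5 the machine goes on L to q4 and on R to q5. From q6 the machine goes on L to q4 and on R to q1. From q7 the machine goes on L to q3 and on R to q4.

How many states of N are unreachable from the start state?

BFS from q6 reaches {q0, q1, q2, q3, q4, q6}; the 2 state(s) q5, q7 are never visited.

2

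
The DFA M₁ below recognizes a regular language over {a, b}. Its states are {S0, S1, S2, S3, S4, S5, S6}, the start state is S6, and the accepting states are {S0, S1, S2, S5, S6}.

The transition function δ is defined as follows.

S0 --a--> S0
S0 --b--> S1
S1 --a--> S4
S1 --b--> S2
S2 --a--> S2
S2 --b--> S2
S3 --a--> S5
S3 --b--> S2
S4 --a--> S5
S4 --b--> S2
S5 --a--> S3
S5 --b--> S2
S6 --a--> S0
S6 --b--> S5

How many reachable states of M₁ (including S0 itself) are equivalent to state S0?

2

All states are reachable from the start state.
Initial partition by acceptance: {S0,S1,S2,S5,S6} | {S3,S4}.
On input a, block {S0,S1,S2,S5,S6} splits into {S0,S2,S6} and {S1,S5}.
On input b, block {S0,S2,S6} splits into {S0,S6} and {S2}.
Stable partition: {S0,S6} | {S3,S4} | {S1,S5} | {S2} — 4 equivalence classes.
The equivalence class containing S0 is {S0,S6}, of size 2.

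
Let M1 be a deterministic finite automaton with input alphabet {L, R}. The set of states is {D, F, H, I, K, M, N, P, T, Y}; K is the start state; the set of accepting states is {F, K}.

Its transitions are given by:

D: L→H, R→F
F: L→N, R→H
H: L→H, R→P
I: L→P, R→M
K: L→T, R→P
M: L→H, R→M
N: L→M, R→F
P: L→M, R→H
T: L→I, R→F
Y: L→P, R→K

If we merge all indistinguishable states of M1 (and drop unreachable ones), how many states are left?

States {D,Y} cannot be reached from the start state, so discard them.
Start with accepting vs non-accepting: {F,K} | {H,I,M,N,P,T}.
Refine {H,I,M,N,P,T} on symbol R: members go to different blocks, giving {H,I,M,P} and {N,T}.
The partition is now stable with 3 blocks: {F,K} | {H,I,M,P} | {N,T}.

3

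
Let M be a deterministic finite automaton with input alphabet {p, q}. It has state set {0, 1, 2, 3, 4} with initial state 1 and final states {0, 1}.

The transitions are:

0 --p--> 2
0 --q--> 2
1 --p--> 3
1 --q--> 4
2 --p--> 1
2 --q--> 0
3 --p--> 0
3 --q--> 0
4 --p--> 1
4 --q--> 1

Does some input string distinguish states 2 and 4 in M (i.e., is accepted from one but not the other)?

No

Every state is reachable, so we keep all 5.
Initial partition by acceptance: {0,1} | {2,3,4}.
No further refinement is possible. Final partition (2 blocks): {0,1} | {2,3,4}.
2 and 4 lie in the same block of the stable partition, so they are equivalent — no string distinguishes them.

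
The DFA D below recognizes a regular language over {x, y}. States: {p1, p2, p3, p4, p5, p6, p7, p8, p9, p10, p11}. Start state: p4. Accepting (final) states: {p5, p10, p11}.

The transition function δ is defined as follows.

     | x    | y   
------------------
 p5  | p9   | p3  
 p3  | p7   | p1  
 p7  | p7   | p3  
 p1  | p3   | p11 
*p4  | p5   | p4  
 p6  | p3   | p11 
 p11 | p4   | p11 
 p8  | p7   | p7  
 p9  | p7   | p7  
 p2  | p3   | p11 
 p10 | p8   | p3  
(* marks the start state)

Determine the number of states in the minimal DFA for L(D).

States {p2,p6,p8,p10} cannot be reached from the start state, so discard them.
Start with accepting vs non-accepting: {p5,p11} | {p1,p3,p4,p7,p9}.
Split {p5,p11} by δ(·,y) → {p5} and {p11}.
Refine {p1,p3,p4,p7,p9} on symbol x: members go to different blocks, giving {p1,p3,p7,p9} and {p4}.
Refine {p1,p3,p7,p9} on symbol y: members go to different blocks, giving {p3,p7,p9} and {p1}.
On input y, block {p3,p7,p9} splits into {p7,p9} and {p3}.
Refine {p7,p9} on symbol y: members go to different blocks, giving {p7} and {p9}.
No further refinement is possible. Final partition (7 blocks): {p5} | {p7} | {p11} | {p4} | {p1} | {p3} | {p9}.

7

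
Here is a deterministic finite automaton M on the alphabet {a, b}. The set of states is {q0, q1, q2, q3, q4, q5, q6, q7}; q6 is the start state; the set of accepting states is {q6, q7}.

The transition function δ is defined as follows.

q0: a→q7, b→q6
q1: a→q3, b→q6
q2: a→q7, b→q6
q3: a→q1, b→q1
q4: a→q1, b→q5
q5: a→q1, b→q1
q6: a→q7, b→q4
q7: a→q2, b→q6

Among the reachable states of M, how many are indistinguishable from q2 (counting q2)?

States {q0} cannot be reached from the start state, so discard them.
Start with accepting vs non-accepting: {q6,q7} | {q1,q2,q3,q4,q5}.
On input a, block {q6,q7} splits into {q6} and {q7}.
On input a, block {q1,q2,q3,q4,q5} splits into {q1,q3,q4,q5} and {q2}.
Split {q1,q3,q4,q5} by δ(·,b) → {q3,q4,q5} and {q1}.
Refine {q3,q4,q5} on symbol b: members go to different blocks, giving {q3,q5} and {q4}.
Stable partition: {q6} | {q3,q5} | {q7} | {q2} | {q1} | {q4} — 6 equivalence classes.
State q2 belongs to the block {q2}, which has 1 states.

1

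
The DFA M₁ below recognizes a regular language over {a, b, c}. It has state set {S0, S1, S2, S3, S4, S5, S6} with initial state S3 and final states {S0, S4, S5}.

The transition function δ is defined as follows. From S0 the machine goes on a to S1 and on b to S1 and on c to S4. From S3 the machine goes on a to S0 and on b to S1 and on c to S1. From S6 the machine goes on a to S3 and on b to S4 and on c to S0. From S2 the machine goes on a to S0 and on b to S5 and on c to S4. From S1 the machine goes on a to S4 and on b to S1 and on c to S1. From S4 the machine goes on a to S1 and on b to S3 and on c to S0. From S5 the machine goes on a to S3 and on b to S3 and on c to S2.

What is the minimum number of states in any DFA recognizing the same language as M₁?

2

Reachable states from the start: {S0,S1,S3,S4}. Unreachable: {S2,S5,S6} — drop them.
Initial partition by acceptance: {S0,S4} | {S1,S3}.
The partition is now stable with 2 blocks: {S0,S4} | {S1,S3}.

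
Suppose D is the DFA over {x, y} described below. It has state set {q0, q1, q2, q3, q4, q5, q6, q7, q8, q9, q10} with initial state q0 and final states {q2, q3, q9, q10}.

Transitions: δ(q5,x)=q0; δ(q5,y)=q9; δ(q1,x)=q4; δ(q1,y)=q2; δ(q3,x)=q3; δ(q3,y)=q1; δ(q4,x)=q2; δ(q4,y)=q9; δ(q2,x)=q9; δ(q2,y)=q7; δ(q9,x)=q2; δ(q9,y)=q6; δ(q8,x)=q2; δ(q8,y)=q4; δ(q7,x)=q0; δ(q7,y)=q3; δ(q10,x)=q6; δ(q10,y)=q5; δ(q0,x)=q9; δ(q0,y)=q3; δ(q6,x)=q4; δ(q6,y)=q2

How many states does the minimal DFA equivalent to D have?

3

First remove the unreachable states {q5,q8,q10}; 8 states remain.
Initial partition by acceptance: {q2,q3,q9} | {q0,q1,q4,q6,q7}.
Refine {q0,q1,q4,q6,q7} on symbol x: members go to different blocks, giving {q1,q6,q7} and {q0,q4}.
The partition is now stable with 3 blocks: {q2,q3,q9} | {q1,q6,q7} | {q0,q4}.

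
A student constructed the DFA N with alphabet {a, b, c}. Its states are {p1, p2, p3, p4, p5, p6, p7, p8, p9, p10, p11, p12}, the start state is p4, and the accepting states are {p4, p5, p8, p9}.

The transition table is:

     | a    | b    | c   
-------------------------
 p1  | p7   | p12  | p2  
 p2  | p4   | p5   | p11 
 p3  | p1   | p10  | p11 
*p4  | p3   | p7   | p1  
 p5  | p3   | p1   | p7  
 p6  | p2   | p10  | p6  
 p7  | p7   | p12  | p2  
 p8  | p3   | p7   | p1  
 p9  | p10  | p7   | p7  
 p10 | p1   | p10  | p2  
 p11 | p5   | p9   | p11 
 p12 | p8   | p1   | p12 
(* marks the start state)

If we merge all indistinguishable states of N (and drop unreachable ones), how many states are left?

5

Reachable states from the start: {p1,p2,p3,p4,p5,p7,p8,p9,p10,p11,p12}. Unreachable: {p6} — drop them.
Initial partition by acceptance: {p4,p5,p8,p9} | {p1,p2,p3,p7,p10,p11,p12}.
On input a, block {p1,p2,p3,p7,p10,p11,p12} splits into {p1,p3,p7,p10} and {p2,p11,p12}.
On input b, block {p1,p3,p7,p10} splits into {p1,p7} and {p3,p10}.
Refine {p2,p11,p12} on symbol b: members go to different blocks, giving {p2,p11} and {p12}.
Stable partition: {p4,p5,p8,p9} | {p1,p7} | {p2,p11} | {p3,p10} | {p12} — 5 equivalence classes.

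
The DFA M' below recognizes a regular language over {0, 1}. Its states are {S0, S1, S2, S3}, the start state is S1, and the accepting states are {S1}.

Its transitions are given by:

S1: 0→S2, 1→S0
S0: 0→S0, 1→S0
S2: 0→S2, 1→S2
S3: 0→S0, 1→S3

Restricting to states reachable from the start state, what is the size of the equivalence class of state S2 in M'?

2

States {S3} cannot be reached from the start state, so discard them.
P0 = {S1} | {S0,S2}.
Stable partition: {S1} | {S0,S2} — 2 equivalence classes.
State S2 belongs to the block {S0,S2}, which has 2 states.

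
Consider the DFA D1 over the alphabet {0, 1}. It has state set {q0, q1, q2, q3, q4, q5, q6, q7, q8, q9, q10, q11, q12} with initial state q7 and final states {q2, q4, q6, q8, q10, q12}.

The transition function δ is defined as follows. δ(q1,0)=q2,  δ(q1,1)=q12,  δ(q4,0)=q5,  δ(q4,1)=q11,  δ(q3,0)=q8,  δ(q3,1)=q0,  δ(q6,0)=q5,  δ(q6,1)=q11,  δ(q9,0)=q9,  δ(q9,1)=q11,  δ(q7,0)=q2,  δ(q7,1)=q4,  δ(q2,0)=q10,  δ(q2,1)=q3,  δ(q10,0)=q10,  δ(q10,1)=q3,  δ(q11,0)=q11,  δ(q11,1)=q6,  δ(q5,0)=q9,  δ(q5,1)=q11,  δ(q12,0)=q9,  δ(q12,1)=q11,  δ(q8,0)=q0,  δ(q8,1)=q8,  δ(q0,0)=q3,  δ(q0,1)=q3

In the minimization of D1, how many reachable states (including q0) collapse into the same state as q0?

Reachable states from the start: {q0,q2,q3,q4,q5,q6,q7,q8,q9,q10,q11}. Unreachable: {q1,q12} — drop them.
Initial partition by acceptance: {q2,q4,q6,q8,q10} | {q0,q3,q5,q7,q9,q11}.
Split {q2,q4,q6,q8,q10} by δ(·,0) → {q4,q6,q8} and {q2,q10}.
Split {q4,q6,q8} by δ(·,1) → {q4,q6} and {q8}.
On input 0, block {q0,q3,q5,q7,q9,q11} splits into {q0,q5,q9,q11} and {q3} and {q7}.
Split {q0,q5,q9,q11} by δ(·,0) → {q5,q9,q11} and {q0}.
Split {q5,q9,q11} by δ(·,1) → {q5,q9} and {q11}.
The partition is now stable with 8 blocks: {q4,q6} | {q5,q9} | {q2,q10} | {q8} | {q3} | {q7} | {q0} | {q11}.
State q0 belongs to the block {q0}, which has 1 states.

1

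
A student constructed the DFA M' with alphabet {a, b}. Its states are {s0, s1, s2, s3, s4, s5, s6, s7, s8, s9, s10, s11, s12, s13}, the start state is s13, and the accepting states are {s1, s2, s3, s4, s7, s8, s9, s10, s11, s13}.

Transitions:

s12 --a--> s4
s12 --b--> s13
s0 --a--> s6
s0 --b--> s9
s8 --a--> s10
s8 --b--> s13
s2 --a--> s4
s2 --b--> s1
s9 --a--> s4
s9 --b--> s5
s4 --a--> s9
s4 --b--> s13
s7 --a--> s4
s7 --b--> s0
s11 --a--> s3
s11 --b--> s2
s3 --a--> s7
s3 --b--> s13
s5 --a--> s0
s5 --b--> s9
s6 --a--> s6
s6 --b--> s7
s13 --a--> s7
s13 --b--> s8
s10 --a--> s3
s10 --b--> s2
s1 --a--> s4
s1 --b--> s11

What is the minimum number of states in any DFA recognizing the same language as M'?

States {s12} cannot be reached from the start state, so discard them.
Initial partition by acceptance: {s1,s2,s3,s4,s7,s8,s9,s10,s11,s13} | {s0,s5,s6}.
Split {s1,s2,s3,s4,s7,s8,s9,s10,s11,s13} by δ(·,b) → {s1,s2,s3,s4,s8,s10,s11,s13} and {s7,s9}.
On input a, block {s1,s2,s3,s4,s8,s10,s11,s13} splits into {s1,s2,s8,s10,s11} and {s3,s4,s13}.
Split {s1,s2,s8,s10,s11} by δ(·,a) → {s1,s2,s10,s11} and {s8}.
On input b, block {s3,s4,s13} splits into {s3,s4} and {s13}.
No further refinement is possible. Final partition (6 blocks): {s1,s2,s10,s11} | {s0,s5,s6} | {s7,s9} | {s3,s4} | {s8} | {s13}.

6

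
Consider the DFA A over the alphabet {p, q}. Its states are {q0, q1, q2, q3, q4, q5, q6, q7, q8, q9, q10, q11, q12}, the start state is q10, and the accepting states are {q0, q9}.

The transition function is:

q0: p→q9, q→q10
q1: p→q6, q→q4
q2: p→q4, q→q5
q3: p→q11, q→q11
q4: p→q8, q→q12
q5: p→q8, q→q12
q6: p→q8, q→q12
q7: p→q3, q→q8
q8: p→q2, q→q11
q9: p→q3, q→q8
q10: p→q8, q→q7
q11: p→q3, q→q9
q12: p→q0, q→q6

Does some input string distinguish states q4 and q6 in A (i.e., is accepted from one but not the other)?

First remove the unreachable states {q1}; 12 states remain.
P0 = {q0,q9} | {q2,q3,q4,q5,q6,q7,q8,q10,q11,q12}.
On input p, block {q0,q9} splits into {q0} and {q9}.
Split {q2,q3,q4,q5,q6,q7,q8,q10,q11,q12} by δ(·,p) → {q2,q3,q4,q5,q6,q7,q8,q10,q11} and {q12}.
Refine {q2,q3,q4,q5,q6,q7,q8,q10,q11} on symbol q: members go to different blocks, giving {q2,q3,q7,q8,q10} and {q4,q5,q6} and {q11}.
Split {q2,q3,q7,q8,q10} by δ(·,p) → {q7,q8,q10} and {q2} and {q3}.
On input p, block {q7,q8,q10} splits into {q7} and {q8} and {q10}.
The partition is now stable with 10 blocks: {q0} | {q7} | {q9} | {q12} | {q4,q5,q6} | {q11} | {q2} | {q3} | {q8} | {q10}.
q4 and q6 lie in the same block of the stable partition, so they are equivalent — no string distinguishes them.

No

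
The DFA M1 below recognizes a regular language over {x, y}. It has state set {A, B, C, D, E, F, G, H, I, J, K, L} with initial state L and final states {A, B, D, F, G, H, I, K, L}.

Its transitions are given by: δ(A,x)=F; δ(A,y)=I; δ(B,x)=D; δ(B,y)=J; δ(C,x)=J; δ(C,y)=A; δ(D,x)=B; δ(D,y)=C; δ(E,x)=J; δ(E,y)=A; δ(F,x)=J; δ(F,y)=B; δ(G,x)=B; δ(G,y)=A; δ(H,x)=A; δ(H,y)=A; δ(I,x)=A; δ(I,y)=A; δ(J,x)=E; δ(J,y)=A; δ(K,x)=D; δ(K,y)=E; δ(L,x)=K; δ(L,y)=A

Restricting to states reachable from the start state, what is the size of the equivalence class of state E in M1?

States {G,H} cannot be reached from the start state, so discard them.
P0 = {A,B,D,F,I,K,L} | {C,E,J}.
Split {A,B,D,F,I,K,L} by δ(·,x) → {A,B,D,I,K,L} and {F}.
Split {A,B,D,I,K,L} by δ(·,x) → {B,D,I,K,L} and {A}.
Split {B,D,I,K,L} by δ(·,x) → {B,D,K,L} and {I}.
On input y, block {B,D,K,L} splits into {B,D,K} and {L}.
Stable partition: {B,D,K} | {C,E,J} | {F} | {A} | {I} | {L} — 6 equivalence classes.
The equivalence class containing E is {C,E,J}, of size 3.

3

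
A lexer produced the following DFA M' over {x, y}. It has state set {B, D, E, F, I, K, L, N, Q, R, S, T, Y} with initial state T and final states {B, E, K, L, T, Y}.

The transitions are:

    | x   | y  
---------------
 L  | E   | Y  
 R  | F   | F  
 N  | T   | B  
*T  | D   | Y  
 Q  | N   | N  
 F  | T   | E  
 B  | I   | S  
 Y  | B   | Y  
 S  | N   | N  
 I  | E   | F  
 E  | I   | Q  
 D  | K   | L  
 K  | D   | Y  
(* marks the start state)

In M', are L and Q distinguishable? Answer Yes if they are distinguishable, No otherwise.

First remove the unreachable states {R}; 12 states remain.
Initial partition by acceptance: {B,E,K,L,T,Y} | {D,F,I,N,Q,S}.
On input x, block {B,E,K,L,T,Y} splits into {B,E,K,T} and {L,Y}.
Split {B,E,K,T} by δ(·,y) → {K,T} and {B,E}.
Refine {D,F,I,N,Q,S} on symbol x: members go to different blocks, giving {D,F,N} and {Q,S} and {I}.
Refine {D,F,N} on symbol y: members go to different blocks, giving {F,N} and {D}.
No further refinement is possible. Final partition (7 blocks): {K,T} | {F,N} | {L,Y} | {B,E} | {Q,S} | {I} | {D}.
L and Q end up in different blocks, so they are distinguishable. For instance, the string 'ε' is accepted from only L.

Yes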